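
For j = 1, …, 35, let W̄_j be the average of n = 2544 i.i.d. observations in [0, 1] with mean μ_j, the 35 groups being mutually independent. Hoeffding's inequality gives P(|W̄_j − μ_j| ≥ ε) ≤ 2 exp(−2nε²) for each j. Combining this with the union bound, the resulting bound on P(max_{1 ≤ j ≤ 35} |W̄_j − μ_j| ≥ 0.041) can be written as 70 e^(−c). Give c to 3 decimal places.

8.553

Union bound over the 35 events: P(max_{1 ≤ j ≤ 35} |W̄_j − μ_j| ≥ 0.041) ≤ 35·2·exp(−2nε²) = 70 exp(−2·2544·0.041²).
So c = 2·2544·0.041² = 8.5529.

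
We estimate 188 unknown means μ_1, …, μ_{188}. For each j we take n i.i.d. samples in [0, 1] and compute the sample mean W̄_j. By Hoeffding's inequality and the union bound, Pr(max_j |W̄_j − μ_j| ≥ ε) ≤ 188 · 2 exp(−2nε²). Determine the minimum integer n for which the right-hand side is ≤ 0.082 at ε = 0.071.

837

Need 2·188·exp(−2nε²) ≤ 0.082, i.e. exp(−2nε²) ≤ 0.082/376.
So 2nε² ≥ ln(376/0.082) = 8.430625.
Hence n ≥ 8.430625/(2·0.071²) = 836.206.
The smallest integer n is 837.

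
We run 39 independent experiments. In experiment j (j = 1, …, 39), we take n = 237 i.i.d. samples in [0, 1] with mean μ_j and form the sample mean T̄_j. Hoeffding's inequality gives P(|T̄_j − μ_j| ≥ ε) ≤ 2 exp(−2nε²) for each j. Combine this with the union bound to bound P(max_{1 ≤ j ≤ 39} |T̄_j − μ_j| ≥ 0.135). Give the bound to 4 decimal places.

Per-experiment Hoeffding bound: 2·exp(−2·237·0.135²) = 2·exp(−8.63865) = 0.00035425.
Union bound over 39 events: 39·0.00035425 = 0.01382.

0.0138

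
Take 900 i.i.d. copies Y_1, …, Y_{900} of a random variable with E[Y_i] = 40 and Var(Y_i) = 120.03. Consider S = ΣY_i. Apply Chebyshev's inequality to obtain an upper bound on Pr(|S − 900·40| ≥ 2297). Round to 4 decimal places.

Var(S) = n·Var(Y_i) = 900·120.03 = 108027.
Chebyshev: Pr(|S − 900·40| ≥ 2297) ≤ Var(S)/2297² = 108027/5276209 = 0.0205.

0.0205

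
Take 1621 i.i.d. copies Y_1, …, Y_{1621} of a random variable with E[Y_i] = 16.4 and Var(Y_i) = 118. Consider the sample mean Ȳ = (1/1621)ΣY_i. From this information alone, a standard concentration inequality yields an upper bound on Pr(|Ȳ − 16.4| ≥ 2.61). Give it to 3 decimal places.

With mean and variance of each term known, Chebyshev's inequality bounds the deviation of the sum (or sample mean).
Var(Ȳ) = Var(Y_i)/n = 118/1621 = 0.072795.
Chebyshev: Pr(|Ȳ − 16.4| ≥ 2.61) ≤ Var(Ȳ)/(2.61)² = 118/(1621·2.61²) = 0.0107.

0.011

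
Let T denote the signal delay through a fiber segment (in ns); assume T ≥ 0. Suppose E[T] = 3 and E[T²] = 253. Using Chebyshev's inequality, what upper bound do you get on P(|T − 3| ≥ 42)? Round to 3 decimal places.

Var(T) = E[T²] − (E[T])² = 253 − 9 = 244.
Chebyshev's inequality: P(|T − μ| ≥ t) ≤ Var(T)/t² = 244/1764 = 0.1383.

0.138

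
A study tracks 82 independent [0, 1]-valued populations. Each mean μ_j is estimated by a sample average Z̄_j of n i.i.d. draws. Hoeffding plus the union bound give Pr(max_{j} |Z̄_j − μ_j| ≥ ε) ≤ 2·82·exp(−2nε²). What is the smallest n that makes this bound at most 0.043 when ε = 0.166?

Need 2·82·exp(−2nε²) ≤ 0.043, i.e. exp(−2nε²) ≤ 0.043/164.
So 2nε² ≥ ln(164/0.043) = 8.246422.
Hence n ≥ 8.246422/(2·0.166²) = 149.630.
The smallest integer n is 150.

150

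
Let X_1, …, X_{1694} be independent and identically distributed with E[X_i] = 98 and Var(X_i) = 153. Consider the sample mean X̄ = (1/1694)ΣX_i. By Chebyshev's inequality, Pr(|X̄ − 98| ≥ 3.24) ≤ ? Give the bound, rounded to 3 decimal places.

Var(X̄) = Var(X_i)/n = 153/1694 = 0.090319.
Chebyshev: Pr(|X̄ − 98| ≥ 3.24) ≤ Var(X̄)/(3.24)² = 153/(1694·3.24²) = 0.0086.

0.009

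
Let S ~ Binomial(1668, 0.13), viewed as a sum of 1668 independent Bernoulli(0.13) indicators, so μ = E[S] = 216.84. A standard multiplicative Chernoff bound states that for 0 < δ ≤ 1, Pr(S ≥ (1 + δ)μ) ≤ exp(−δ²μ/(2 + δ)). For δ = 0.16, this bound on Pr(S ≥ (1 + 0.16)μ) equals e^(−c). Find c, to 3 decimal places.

c = δ²μ/(2 + δ) = 0.16²·216.84/(2 + 0.16) = 2.5700.

2.570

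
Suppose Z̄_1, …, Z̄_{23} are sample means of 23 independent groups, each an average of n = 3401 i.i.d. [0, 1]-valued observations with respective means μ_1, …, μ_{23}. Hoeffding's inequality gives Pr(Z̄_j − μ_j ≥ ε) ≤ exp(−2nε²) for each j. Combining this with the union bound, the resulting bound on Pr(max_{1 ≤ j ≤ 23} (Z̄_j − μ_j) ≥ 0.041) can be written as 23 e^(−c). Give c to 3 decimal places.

Union bound over the 23 events: Pr(max_{1 ≤ j ≤ 23} (Z̄_j − μ_j) ≥ 0.041) ≤ 23·exp(−2nε²) = 23 exp(−2·3401·0.041²).
So c = 2·3401·0.041² = 11.4342.

11.434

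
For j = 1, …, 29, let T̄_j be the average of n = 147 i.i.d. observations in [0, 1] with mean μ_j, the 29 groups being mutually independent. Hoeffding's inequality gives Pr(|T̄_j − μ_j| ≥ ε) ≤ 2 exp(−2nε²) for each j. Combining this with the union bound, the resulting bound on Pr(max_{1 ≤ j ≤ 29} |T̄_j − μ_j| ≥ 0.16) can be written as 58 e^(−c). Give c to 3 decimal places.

Union bound over the 29 events: Pr(max_{1 ≤ j ≤ 29} |T̄_j − μ_j| ≥ 0.16) ≤ 29·2·exp(−2nε²) = 58 exp(−2·147·0.16²).
So c = 2·147·0.16² = 7.5264.

7.526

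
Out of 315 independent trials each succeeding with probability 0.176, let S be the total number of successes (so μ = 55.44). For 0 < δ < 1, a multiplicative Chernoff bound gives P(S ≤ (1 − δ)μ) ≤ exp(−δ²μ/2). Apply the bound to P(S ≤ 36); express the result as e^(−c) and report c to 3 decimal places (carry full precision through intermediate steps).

3.408

Write 36 = (1 − δ)μ, so δ = 1 − 36/55.44 = 0.3506494…
Then the exponent is δ²μ/2 = (μ − 36)²/(2μ) = 3.408312.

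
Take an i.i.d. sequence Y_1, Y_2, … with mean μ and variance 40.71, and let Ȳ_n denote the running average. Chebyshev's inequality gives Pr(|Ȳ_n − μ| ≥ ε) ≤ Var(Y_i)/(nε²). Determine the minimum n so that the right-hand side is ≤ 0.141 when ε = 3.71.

Require 40.71/(n·3.71²) ≤ 0.141, i.e. n ≥ 40.71/(0.141·3.71²) = 20.977.
The smallest integer n is 21.

21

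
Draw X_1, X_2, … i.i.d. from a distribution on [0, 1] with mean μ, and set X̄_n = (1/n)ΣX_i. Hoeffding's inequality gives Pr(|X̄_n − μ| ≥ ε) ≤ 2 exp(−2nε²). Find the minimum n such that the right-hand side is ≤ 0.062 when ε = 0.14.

89

Require 2·exp(−2nε²) ≤ 0.062, i.e. 2nε² ≥ ln(2/0.062) = 3.473768.
So n ≥ 3.473768 / (2·0.14²) = 88.617.
The smallest integer n is 89.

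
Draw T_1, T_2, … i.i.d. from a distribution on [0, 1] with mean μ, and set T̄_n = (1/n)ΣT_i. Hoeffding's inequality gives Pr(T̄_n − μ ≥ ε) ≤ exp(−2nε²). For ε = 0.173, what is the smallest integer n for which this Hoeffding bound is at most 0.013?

Require exp(−2nε²) ≤ 0.013, i.e. 2nε² ≥ ln(1/0.013) = 4.342806.
So n ≥ 4.342806 / (2·0.173²) = 72.552.
The smallest integer n is 73.

73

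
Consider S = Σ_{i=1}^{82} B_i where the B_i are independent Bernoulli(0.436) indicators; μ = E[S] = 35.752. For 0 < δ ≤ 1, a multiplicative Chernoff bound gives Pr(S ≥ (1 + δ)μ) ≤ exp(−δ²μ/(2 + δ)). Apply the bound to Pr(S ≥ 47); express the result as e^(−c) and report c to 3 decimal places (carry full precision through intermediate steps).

1.529

Write 47 = (1 + δ)μ, so δ = 47/35.752 − 1 = 0.3146118…
Then the exponent is δ²μ/(2 + δ) = (47 − μ)² / (μ·(2 + δ)) = 1.528875.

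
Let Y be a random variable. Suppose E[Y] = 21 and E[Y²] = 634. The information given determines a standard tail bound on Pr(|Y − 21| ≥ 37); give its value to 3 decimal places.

The first two moments determine the variance, so Chebyshev's inequality is the sharpest standard bound available.
Var(Y) = E[Y²] − (E[Y])² = 634 − 441 = 193.
Chebyshev's inequality: Pr(|Y − μ| ≥ t) ≤ Var(Y)/t² = 193/1369 = 0.1410.

0.141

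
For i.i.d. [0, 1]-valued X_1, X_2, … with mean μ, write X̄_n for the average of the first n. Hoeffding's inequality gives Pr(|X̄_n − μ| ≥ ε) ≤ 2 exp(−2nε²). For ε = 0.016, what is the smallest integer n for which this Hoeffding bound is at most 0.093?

Require 2·exp(−2nε²) ≤ 0.093, i.e. 2nε² ≥ ln(2/0.093) = 3.068303.
So n ≥ 3.068303 / (2·0.016²) = 5992.779.
The smallest integer n is 5993.

5993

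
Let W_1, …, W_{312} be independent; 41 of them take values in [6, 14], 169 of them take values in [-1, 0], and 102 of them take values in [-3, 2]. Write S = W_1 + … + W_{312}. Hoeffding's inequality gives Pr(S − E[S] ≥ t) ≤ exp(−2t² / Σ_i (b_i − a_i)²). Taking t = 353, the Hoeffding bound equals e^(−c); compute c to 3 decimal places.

46.644

Σ(b_i − a_i)² = 41·8² + 169·1² + 102·5² = 5343.
c = 2t² / 5343 = 2·353² / 5343 = 46.6438.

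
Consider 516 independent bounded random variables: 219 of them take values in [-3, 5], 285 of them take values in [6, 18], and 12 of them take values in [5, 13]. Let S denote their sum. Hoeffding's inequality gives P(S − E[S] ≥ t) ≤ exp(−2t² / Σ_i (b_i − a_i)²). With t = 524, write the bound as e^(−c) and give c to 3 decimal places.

Σ(b_i − a_i)² = 219·8² + 285·12² + 12·8² = 55824.
c = 2t² / 55824 = 2·524² / 55824 = 9.8372.

9.837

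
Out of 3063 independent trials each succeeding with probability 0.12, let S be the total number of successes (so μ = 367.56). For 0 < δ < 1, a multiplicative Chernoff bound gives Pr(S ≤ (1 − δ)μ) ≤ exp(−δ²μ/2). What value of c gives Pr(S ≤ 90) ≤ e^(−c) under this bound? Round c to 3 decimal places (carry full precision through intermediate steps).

104.799

Write 90 = (1 − δ)μ, so δ = 1 − 90/367.56 = 0.755142…
Then the exponent is δ²μ/2 = (μ − 90)²/(2μ) = 104.798609.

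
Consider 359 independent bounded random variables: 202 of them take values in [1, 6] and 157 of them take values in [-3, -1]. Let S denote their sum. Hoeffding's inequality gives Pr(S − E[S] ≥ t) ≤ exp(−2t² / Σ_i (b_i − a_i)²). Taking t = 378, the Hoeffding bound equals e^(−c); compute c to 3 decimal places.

50.329

Σ(b_i − a_i)² = 202·5² + 157·2² = 5678.
c = 2t² / 5678 = 2·378² / 5678 = 50.3290.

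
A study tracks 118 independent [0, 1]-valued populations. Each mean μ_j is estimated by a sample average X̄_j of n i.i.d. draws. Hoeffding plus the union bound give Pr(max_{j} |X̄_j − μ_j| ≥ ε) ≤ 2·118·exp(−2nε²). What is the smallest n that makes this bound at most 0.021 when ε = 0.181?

143

Need 2·118·exp(−2nε²) ≤ 0.021, i.e. exp(−2nε²) ≤ 0.021/236.
So 2nε² ≥ ln(236/0.021) = 9.327065.
Hence n ≥ 9.327065/(2·0.181²) = 142.350.
The smallest integer n is 143.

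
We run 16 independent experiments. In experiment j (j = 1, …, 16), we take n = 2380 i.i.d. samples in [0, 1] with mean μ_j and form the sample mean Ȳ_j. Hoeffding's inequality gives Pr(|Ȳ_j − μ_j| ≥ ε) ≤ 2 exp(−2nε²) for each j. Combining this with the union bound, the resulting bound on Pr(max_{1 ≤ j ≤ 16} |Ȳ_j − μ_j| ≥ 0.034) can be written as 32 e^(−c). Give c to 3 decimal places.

Union bound over the 16 events: Pr(max_{1 ≤ j ≤ 16} |Ȳ_j − μ_j| ≥ 0.034) ≤ 16·2·exp(−2nε²) = 32 exp(−2·2380·0.034²).
So c = 2·2380·0.034² = 5.5026.

5.503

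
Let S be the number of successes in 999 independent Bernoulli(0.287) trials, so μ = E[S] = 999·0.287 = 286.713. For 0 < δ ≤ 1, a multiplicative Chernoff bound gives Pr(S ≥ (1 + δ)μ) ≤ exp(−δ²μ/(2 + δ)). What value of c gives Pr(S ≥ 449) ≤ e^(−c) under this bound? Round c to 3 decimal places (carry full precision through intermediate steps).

35.798

Write 449 = (1 + δ)μ, so δ = 449/286.713 − 1 = 0.566026…
Then the exponent is δ²μ/(2 + δ) = (449 − μ)² / (μ·(2 + δ)) = 35.798022.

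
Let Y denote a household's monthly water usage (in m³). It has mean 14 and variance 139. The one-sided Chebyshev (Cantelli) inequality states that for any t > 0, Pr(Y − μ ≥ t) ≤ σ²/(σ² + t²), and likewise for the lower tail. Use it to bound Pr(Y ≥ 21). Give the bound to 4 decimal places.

Here σ² = 139 and t = 7, so σ² + t² = 188.
Cantelli's bound: 139/188 = 0.7394.

0.7394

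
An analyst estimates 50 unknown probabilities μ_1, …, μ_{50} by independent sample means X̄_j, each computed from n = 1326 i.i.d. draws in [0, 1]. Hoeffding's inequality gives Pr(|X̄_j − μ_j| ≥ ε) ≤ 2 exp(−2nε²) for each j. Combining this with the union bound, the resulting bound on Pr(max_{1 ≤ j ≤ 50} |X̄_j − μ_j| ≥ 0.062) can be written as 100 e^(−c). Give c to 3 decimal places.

Union bound over the 50 events: Pr(max_{1 ≤ j ≤ 50} |X̄_j − μ_j| ≥ 0.062) ≤ 50·2·exp(−2nε²) = 100 exp(−2·1326·0.062²).
So c = 2·1326·0.062² = 10.1943.

10.194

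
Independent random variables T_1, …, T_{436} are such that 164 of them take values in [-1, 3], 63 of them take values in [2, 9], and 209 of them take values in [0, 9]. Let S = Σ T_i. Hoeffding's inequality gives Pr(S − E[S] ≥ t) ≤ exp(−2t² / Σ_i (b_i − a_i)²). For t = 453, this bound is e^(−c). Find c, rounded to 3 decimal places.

18.128

Σ(b_i − a_i)² = 164·4² + 63·7² + 209·9² = 22640.
c = 2t² / 22640 = 2·453² / 22640 = 18.1280.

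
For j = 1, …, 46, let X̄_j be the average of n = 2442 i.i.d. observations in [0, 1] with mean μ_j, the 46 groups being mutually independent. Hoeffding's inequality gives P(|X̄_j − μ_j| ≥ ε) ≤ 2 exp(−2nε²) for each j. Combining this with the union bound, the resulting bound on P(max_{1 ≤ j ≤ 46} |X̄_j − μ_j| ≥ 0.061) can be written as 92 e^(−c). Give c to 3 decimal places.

Union bound over the 46 events: P(max_{1 ≤ j ≤ 46} |X̄_j − μ_j| ≥ 0.061) ≤ 46·2·exp(−2nε²) = 92 exp(−2·2442·0.061²).
So c = 2·2442·0.061² = 18.1734.

18.173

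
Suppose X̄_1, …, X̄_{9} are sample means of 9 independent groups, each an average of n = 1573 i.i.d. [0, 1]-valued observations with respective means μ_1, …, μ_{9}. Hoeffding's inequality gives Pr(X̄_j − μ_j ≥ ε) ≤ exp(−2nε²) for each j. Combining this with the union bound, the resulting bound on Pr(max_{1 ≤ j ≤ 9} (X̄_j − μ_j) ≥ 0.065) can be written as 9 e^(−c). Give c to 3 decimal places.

Union bound over the 9 events: Pr(max_{1 ≤ j ≤ 9} (X̄_j − μ_j) ≥ 0.065) ≤ 9·exp(−2nε²) = 9 exp(−2·1573·0.065²).
So c = 2·1573·0.065² = 13.2919.

13.292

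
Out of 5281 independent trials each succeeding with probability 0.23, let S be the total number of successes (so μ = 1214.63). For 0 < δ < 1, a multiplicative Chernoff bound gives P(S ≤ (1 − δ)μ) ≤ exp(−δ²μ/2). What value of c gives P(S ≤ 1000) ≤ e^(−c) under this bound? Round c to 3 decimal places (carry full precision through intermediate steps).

18.963

Write 1000 = (1 − δ)μ, so δ = 1 − 1000/1214.63 = 0.176704…
Then the exponent is δ²μ/2 = (μ − 1000)²/(2μ) = 18.962992.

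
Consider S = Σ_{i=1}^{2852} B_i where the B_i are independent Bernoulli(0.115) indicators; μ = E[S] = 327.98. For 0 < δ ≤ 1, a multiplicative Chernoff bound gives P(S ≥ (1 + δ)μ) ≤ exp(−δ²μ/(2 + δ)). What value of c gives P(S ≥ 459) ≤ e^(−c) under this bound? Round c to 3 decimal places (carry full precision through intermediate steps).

Write 459 = (1 + δ)μ, so δ = 459/327.98 − 1 = 0.3994756…
Then the exponent is δ²μ/(2 + δ) = (459 − μ)² / (μ·(2 + δ)) = 21.812804.

21.813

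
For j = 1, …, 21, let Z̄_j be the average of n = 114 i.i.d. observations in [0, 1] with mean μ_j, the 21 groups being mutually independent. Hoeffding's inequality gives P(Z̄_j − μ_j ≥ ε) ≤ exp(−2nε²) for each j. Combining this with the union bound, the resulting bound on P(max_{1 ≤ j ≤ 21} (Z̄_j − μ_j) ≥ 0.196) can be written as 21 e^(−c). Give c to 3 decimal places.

Union bound over the 21 events: P(max_{1 ≤ j ≤ 21} (Z̄_j − μ_j) ≥ 0.196) ≤ 21·exp(−2nε²) = 21 exp(−2·114·0.196²).
So c = 2·114·0.196² = 8.7588.

8.759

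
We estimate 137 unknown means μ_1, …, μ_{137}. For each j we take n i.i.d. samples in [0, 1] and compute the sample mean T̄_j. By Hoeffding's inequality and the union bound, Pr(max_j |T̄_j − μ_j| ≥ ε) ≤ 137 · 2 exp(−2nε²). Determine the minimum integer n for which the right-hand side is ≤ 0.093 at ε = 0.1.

400

Need 2·137·exp(−2nε²) ≤ 0.093, i.e. exp(−2nε²) ≤ 0.093/274.
So 2nε² ≥ ln(274/0.093) = 7.988284.
Hence n ≥ 7.988284/(2·0.1²) = 399.414.
The smallest integer n is 400.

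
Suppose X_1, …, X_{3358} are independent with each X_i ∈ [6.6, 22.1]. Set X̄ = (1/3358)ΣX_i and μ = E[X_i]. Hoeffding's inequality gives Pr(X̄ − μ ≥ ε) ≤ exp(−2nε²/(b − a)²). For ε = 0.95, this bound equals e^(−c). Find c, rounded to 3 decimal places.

c = 2nε²/(b − a)² = 2·3358·0.95² / 15.5² = 25.2287.

25.229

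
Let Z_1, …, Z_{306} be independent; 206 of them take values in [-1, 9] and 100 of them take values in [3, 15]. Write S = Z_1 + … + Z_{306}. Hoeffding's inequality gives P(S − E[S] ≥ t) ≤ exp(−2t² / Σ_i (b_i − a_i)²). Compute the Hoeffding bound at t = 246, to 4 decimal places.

Σ(b_i − a_i)² = 206·10² + 100·12² = 35000.
Exponent = 2·246² / 35000 = 3.45806.
Bound = exp(−3.45806) = 0.03149.

0.0315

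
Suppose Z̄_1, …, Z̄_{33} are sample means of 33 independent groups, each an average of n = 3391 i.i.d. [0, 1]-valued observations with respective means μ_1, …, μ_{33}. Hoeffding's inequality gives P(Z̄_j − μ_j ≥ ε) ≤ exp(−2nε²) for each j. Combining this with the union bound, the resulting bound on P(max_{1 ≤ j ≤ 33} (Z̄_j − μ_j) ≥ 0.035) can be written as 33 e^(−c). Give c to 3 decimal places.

8.308

Union bound over the 33 events: P(max_{1 ≤ j ≤ 33} (Z̄_j − μ_j) ≥ 0.035) ≤ 33·exp(−2nε²) = 33 exp(−2·3391·0.035²).
So c = 2·3391·0.035² = 8.3079.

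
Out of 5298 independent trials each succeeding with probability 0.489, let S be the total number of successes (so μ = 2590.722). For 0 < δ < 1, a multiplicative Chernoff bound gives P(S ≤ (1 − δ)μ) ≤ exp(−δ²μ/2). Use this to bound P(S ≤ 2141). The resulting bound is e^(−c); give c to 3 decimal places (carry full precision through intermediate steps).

Write 2141 = (1 − δ)μ, so δ = 1 − 2141/2590.722 = 0.1735894…
Then the exponent is δ²μ/2 = (μ − 2141)²/(2μ) = 39.033497.

39.033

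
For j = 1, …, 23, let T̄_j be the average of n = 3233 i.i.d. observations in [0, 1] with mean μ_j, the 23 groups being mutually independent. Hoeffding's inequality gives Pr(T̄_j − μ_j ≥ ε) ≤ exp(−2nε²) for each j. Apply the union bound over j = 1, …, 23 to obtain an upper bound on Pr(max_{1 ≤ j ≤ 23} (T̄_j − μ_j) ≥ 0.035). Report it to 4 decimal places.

Per-experiment Hoeffding bound: exp(−2·3233·0.035²) = exp(−7.92085) = 0.00036309.
Union bound over 23 events: 23·0.00036309 = 0.00835.

0.0084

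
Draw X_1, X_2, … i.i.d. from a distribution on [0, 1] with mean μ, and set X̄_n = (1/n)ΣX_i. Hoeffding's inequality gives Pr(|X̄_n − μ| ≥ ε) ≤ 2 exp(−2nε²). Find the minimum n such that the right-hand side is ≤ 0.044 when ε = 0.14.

Require 2·exp(−2nε²) ≤ 0.044, i.e. 2nε² ≥ ln(2/0.044) = 3.816713.
So n ≥ 3.816713 / (2·0.14²) = 97.365.
The smallest integer n is 98.

98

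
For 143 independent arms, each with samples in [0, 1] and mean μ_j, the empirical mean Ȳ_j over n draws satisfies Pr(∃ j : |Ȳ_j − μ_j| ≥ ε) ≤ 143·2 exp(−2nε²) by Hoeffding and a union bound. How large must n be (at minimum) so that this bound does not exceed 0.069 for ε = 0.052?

1541

Need 2·143·exp(−2nε²) ≤ 0.069, i.e. exp(−2nε²) ≤ 0.069/286.
So 2nε² ≥ ln(286/0.069) = 8.329641.
Hence n ≥ 8.329641/(2·0.052²) = 1540.244.
The smallest integer n is 1541.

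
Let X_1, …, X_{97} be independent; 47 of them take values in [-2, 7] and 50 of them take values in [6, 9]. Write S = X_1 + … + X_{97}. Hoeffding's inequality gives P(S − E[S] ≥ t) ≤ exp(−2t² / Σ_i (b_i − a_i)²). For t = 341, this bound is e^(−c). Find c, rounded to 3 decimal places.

54.630

Σ(b_i − a_i)² = 47·9² + 50·3² = 4257.
c = 2t² / 4257 = 2·341² / 4257 = 54.6305.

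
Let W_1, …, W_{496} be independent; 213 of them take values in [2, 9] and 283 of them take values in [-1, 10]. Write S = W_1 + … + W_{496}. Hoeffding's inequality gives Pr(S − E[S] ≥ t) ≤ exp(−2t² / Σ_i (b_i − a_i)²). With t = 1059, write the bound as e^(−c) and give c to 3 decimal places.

Σ(b_i − a_i)² = 213·7² + 283·11² = 44680.
c = 2t² / 44680 = 2·1059² / 44680 = 50.2006.

50.201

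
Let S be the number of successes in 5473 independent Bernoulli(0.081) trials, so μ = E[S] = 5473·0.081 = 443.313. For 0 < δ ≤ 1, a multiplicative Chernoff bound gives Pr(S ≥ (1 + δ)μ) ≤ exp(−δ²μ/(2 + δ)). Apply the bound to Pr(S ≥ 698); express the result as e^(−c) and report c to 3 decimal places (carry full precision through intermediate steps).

Write 698 = (1 + δ)μ, so δ = 698/443.313 − 1 = 0.5745083…
Then the exponent is δ²μ/(2 + δ) = (698 − μ)² / (μ·(2 + δ)) = 56.834074.

56.834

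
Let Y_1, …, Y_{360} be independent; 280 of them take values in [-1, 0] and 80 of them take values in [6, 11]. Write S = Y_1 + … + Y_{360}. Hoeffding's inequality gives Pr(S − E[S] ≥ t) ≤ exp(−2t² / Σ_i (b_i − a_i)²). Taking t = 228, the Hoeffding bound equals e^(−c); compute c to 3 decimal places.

45.600

Σ(b_i − a_i)² = 280·1² + 80·5² = 2280.
c = 2t² / 2280 = 2·228² / 2280 = 45.6000.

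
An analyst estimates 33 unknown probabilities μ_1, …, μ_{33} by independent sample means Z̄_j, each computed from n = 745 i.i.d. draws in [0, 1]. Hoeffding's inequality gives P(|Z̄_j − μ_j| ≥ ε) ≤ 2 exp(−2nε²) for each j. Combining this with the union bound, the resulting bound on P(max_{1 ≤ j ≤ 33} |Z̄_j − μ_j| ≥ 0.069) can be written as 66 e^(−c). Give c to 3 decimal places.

7.094

Union bound over the 33 events: P(max_{1 ≤ j ≤ 33} |Z̄_j − μ_j| ≥ 0.069) ≤ 33·2·exp(−2nε²) = 66 exp(−2·745·0.069²).
So c = 2·745·0.069² = 7.0939.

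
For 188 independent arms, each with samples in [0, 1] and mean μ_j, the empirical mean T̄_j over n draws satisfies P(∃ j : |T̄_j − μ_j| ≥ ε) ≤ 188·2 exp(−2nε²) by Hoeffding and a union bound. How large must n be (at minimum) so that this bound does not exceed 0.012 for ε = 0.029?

6155

Need 2·188·exp(−2nε²) ≤ 0.012, i.e. exp(−2nε²) ≤ 0.012/376.
So 2nε² ≥ ln(376/0.012) = 10.352438.
Hence n ≥ 10.352438/(2·0.029²) = 6154.838.
The smallest integer n is 6155.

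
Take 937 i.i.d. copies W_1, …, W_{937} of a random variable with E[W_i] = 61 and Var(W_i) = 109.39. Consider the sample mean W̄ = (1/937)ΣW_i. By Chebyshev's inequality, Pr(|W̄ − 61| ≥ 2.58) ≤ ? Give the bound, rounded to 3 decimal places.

0.018

Var(W̄) = Var(W_i)/n = 109.39/937 = 0.11674.
Chebyshev: Pr(|W̄ − 61| ≥ 2.58) ≤ Var(W̄)/(2.58)² = 109.39/(937·2.58²) = 0.0175.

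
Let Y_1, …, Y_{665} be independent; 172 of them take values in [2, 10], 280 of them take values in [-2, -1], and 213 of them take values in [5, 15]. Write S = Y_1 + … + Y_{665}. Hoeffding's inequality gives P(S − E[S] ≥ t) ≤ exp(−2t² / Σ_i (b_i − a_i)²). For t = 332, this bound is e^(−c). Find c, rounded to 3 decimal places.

6.765

Σ(b_i − a_i)² = 172·8² + 280·1² + 213·10² = 32588.
c = 2t² / 32588 = 2·332² / 32588 = 6.7647.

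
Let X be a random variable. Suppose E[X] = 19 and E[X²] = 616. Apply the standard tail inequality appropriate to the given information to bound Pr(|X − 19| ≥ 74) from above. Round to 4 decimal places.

The first two moments determine the variance, so Chebyshev's inequality is the sharpest standard bound available.
Var(X) = E[X²] − (E[X])² = 616 − 361 = 255.
Chebyshev's inequality: Pr(|X − μ| ≥ t) ≤ Var(X)/t² = 255/5476 = 0.0466.

0.0466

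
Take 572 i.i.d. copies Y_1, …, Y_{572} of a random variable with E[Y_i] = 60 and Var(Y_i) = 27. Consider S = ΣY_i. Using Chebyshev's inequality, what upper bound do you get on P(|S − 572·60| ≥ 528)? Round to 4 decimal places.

Var(S) = n·Var(Y_i) = 572·27 = 15444.
Chebyshev: P(|S − 572·60| ≥ 528) ≤ Var(S)/528² = 15444/278784 = 0.0554.

0.0554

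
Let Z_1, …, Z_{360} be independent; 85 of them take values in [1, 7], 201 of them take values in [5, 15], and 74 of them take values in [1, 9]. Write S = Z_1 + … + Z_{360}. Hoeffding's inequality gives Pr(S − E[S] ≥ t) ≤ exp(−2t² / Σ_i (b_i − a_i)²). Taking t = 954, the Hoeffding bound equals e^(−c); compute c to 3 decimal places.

65.251

Σ(b_i − a_i)² = 85·6² + 201·10² + 74·8² = 27896.
c = 2t² / 27896 = 2·954² / 27896 = 65.2506.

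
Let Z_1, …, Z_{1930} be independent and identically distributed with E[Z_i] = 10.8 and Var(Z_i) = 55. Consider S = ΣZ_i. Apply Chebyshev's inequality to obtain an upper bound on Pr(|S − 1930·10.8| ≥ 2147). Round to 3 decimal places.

0.023

Var(S) = n·Var(Z_i) = 1930·55 = 106150.
Chebyshev: Pr(|S − 1930·10.8| ≥ 2147) ≤ Var(S)/2147² = 106150/4609609 = 0.0230.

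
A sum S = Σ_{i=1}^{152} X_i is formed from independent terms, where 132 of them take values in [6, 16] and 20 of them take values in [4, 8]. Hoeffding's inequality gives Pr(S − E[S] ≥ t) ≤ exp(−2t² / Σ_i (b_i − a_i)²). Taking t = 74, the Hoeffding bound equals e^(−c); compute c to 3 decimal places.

Σ(b_i − a_i)² = 132·10² + 20·4² = 13520.
c = 2t² / 13520 = 2·74² / 13520 = 0.8101.

0.810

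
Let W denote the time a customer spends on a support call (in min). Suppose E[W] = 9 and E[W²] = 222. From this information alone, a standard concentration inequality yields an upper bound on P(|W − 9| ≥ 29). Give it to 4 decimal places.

0.1677

The first two moments determine the variance, so Chebyshev's inequality is the sharpest standard bound available.
Var(W) = E[W²] − (E[W])² = 222 − 81 = 141.
Chebyshev's inequality: P(|W − μ| ≥ t) ≤ Var(W)/t² = 141/841 = 0.1677.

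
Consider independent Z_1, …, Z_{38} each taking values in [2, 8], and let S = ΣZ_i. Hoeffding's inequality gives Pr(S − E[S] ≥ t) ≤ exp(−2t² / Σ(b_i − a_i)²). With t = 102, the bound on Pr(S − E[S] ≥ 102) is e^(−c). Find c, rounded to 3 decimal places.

Σ(b_i − a_i)² = 38·(6)² = 1368.
c = 2t²/1368 = 2·102²/1368 = 15.2105.

15.211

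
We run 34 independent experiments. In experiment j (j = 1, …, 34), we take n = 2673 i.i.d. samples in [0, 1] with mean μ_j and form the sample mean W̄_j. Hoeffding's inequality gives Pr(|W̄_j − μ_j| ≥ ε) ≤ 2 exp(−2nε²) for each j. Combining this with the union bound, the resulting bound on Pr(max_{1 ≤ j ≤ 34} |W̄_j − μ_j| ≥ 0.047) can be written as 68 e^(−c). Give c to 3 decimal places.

11.809

Union bound over the 34 events: Pr(max_{1 ≤ j ≤ 34} |W̄_j − μ_j| ≥ 0.047) ≤ 34·2·exp(−2nε²) = 68 exp(−2·2673·0.047²).
So c = 2·2673·0.047² = 11.8093.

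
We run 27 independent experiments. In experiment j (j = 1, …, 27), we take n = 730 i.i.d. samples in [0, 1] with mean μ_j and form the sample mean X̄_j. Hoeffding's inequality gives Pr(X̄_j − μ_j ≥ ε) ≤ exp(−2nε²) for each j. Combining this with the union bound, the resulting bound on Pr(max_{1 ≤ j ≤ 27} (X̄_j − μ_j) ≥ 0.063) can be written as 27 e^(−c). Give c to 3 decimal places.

5.795

Union bound over the 27 events: Pr(max_{1 ≤ j ≤ 27} (X̄_j − μ_j) ≥ 0.063) ≤ 27·exp(−2nε²) = 27 exp(−2·730·0.063²).
So c = 2·730·0.063² = 5.7947.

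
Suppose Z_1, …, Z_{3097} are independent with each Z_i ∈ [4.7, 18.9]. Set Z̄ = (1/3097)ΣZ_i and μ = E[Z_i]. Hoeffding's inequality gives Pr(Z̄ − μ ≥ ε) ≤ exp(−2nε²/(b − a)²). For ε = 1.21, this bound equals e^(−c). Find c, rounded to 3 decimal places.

c = 2nε²/(b − a)² = 2·3097·1.21² / 14.2² = 44.9744.

44.974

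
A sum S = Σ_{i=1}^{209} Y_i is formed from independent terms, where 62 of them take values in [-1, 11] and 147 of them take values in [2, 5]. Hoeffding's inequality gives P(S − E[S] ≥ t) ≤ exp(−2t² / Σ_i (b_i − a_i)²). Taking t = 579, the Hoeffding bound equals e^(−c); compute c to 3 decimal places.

Σ(b_i − a_i)² = 62·12² + 147·3² = 10251.
c = 2t² / 10251 = 2·579² / 10251 = 65.4065.

65.406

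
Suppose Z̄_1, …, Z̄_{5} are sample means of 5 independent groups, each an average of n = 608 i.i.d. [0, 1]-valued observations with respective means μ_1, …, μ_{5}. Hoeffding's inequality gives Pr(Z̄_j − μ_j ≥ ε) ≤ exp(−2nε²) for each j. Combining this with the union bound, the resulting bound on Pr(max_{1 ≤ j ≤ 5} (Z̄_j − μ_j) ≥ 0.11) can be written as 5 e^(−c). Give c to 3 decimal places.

14.714

Union bound over the 5 events: Pr(max_{1 ≤ j ≤ 5} (Z̄_j − μ_j) ≥ 0.11) ≤ 5·exp(−2nε²) = 5 exp(−2·608·0.11²).
So c = 2·608·0.11² = 14.7136.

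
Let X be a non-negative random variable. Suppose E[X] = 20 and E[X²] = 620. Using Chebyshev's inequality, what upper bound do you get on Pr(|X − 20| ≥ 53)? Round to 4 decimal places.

Var(X) = E[X²] − (E[X])² = 620 − 400 = 220.
Chebyshev's inequality: Pr(|X − μ| ≥ t) ≤ Var(X)/t² = 220/2809 = 0.0783.

0.0783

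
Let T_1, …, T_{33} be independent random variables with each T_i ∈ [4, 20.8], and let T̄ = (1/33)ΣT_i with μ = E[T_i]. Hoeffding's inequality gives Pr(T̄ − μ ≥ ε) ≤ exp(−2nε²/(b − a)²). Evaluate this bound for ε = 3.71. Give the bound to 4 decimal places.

Exponent: 2nε²/(b − a)² = 2·33·3.71² / 16.8² = 3.21865.
Bound = exp(−3.21865) = 0.04001.

0.0400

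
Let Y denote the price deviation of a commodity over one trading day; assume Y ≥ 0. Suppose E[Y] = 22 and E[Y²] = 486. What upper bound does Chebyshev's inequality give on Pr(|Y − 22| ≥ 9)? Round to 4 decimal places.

0.0247

Var(Y) = E[Y²] − (E[Y])² = 486 − 484 = 2.
Chebyshev's inequality: Pr(|Y − μ| ≥ t) ≤ Var(Y)/t² = 2/81 = 0.0247.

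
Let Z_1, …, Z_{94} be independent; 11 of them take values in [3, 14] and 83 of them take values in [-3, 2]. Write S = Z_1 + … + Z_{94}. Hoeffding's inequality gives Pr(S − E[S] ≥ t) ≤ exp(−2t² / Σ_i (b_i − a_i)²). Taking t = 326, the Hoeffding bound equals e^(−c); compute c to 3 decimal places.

62.405

Σ(b_i − a_i)² = 11·11² + 83·5² = 3406.
c = 2t² / 3406 = 2·326² / 3406 = 62.4052.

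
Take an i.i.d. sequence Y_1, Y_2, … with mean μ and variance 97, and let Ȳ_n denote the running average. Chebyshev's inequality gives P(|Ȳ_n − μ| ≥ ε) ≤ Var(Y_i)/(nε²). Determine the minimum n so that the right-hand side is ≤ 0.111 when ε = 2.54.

136

Require 97/(n·2.54²) ≤ 0.111, i.e. n ≥ 97/(0.111·2.54²) = 135.451.
The smallest integer n is 136.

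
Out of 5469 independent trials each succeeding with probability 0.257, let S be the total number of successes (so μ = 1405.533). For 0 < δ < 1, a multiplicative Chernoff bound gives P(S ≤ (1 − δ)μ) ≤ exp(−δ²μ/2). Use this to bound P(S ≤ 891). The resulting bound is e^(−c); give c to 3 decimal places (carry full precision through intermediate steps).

94.179

Write 891 = (1 − δ)μ, so δ = 1 − 891/1405.533 = 0.3660768…
Then the exponent is δ²μ/2 = (μ − 891)²/(2μ) = 94.179293.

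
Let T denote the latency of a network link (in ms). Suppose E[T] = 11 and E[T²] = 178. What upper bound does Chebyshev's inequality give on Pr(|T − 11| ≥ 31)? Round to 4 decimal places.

0.0593

Var(T) = E[T²] − (E[T])² = 178 − 121 = 57.
Chebyshev's inequality: Pr(|T − μ| ≥ t) ≤ Var(T)/t² = 57/961 = 0.0593.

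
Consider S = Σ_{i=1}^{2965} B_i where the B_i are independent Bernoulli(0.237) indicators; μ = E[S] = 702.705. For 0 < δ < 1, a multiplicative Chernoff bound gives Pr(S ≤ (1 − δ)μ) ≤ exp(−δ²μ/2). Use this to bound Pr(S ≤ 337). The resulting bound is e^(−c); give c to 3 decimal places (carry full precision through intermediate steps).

Write 337 = (1 − δ)μ, so δ = 1 − 337/702.705 = 0.5204246…
Then the exponent is δ²μ/2 = (μ − 337)²/(2μ) = 95.160947.

95.161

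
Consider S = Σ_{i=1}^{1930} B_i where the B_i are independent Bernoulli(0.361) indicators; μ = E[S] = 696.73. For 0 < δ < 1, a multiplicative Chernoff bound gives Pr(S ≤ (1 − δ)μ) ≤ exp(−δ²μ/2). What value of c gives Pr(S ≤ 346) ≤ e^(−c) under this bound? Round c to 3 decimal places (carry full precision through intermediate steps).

88.278

Write 346 = (1 − δ)μ, so δ = 1 − 346/696.73 = 0.5033944…
Then the exponent is δ²μ/2 = (μ − 346)²/(2μ) = 88.277764.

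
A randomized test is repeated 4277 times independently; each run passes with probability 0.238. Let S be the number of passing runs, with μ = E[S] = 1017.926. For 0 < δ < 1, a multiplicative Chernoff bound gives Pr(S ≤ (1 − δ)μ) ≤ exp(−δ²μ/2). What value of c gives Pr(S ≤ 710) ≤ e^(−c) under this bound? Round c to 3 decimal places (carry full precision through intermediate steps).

Write 710 = (1 − δ)μ, so δ = 1 − 710/1017.926 = 0.3025033…
Then the exponent is δ²μ/2 = (μ − 710)²/(2μ) = 46.574319.

46.574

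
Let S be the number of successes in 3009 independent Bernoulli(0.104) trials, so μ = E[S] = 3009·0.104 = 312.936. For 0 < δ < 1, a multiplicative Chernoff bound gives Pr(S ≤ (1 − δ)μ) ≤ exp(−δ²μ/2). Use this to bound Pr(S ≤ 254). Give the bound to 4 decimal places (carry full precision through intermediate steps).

Write 254 = (1 − δ)μ, so δ = 1 − 254/312.936 = 0.1883324…
Then the exponent is δ²μ/2 = (μ − 254)²/(2μ) = 5.549780.
Bound = exp(−5.549780) = 0.00389.

0.0039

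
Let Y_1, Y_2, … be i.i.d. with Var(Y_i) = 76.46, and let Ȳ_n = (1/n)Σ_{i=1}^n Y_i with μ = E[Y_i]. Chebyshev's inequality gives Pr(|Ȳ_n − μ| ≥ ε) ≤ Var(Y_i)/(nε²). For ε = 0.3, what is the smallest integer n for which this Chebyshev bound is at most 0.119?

Require 76.46/(n·0.3²) ≤ 0.119, i.e. n ≥ 76.46/(0.119·0.3²) = 7139.122.
The smallest integer n is 7140.

7140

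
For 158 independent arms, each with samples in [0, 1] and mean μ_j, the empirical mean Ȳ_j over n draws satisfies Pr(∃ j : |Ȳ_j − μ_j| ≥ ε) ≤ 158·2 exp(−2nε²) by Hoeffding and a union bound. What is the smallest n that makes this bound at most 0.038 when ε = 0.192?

Need 2·158·exp(−2nε²) ≤ 0.038, i.e. exp(−2nε²) ≤ 0.038/316.
So 2nε² ≥ ln(316/0.038) = 9.025911.
Hence n ≥ 9.025911/(2·0.192²) = 122.422.
The smallest integer n is 123.

123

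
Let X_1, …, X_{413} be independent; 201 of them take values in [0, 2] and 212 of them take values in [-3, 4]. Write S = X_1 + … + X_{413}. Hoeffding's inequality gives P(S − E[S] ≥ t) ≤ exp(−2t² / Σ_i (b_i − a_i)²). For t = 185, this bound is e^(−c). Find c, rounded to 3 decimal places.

Σ(b_i − a_i)² = 201·2² + 212·7² = 11192.
c = 2t² / 11192 = 2·185² / 11192 = 6.1160.

6.116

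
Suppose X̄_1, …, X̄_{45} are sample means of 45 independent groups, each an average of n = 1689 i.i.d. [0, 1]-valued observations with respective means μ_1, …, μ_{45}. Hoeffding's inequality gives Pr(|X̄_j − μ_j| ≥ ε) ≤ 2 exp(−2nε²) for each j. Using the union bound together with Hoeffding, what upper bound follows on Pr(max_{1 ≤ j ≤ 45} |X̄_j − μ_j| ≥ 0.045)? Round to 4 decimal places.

0.0963

Per-experiment Hoeffding bound: 2·exp(−2·1689·0.045²) = 2·exp(−6.84045) = 0.0021392.
Union bound over 45 events: 45·0.0021392 = 0.09627.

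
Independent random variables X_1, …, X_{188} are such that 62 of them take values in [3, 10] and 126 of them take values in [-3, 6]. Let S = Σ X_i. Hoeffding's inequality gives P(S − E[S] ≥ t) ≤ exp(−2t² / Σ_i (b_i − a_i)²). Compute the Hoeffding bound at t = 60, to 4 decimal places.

0.5806

Σ(b_i − a_i)² = 62·7² + 126·9² = 13244.
Exponent = 2·60² / 13244 = 0.54364.
Bound = exp(−0.54364) = 0.58063.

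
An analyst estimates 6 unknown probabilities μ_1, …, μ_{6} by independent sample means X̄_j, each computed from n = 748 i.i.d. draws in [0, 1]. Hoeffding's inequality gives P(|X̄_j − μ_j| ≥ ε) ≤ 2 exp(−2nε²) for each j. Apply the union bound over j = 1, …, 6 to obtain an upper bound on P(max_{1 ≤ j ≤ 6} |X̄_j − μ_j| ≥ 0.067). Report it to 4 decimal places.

0.0145

Per-experiment Hoeffding bound: 2·exp(−2·748·0.067²) = 2·exp(−6.71554) = 0.0024239.
Union bound over 6 events: 6·0.0024239 = 0.01454.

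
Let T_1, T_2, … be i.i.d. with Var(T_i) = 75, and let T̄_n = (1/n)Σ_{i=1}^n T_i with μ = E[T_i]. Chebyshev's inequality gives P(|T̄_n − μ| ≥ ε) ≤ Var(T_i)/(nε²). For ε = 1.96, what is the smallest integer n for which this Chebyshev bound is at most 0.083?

236

Require 75/(n·1.96²) ≤ 0.083, i.e. n ≥ 75/(0.083·1.96²) = 235.218.
The smallest integer n is 236.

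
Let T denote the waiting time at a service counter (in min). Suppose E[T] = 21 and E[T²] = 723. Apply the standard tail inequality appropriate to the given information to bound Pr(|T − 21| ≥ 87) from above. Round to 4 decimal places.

The first two moments determine the variance, so Chebyshev's inequality is the sharpest standard bound available.
Var(T) = E[T²] − (E[T])² = 723 − 441 = 282.
Chebyshev's inequality: Pr(|T − μ| ≥ t) ≤ Var(T)/t² = 282/7569 = 0.0373.

0.0373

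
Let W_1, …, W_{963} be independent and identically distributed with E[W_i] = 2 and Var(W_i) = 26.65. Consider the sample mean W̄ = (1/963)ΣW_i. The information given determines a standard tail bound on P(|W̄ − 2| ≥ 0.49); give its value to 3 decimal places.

0.115

With mean and variance of each term known, Chebyshev's inequality bounds the deviation of the sum (or sample mean).
Var(W̄) = Var(W_i)/n = 26.65/963 = 0.027674.
Chebyshev: P(|W̄ − 2| ≥ 0.49) ≤ Var(W̄)/(0.49)² = 26.65/(963·0.49²) = 0.1153.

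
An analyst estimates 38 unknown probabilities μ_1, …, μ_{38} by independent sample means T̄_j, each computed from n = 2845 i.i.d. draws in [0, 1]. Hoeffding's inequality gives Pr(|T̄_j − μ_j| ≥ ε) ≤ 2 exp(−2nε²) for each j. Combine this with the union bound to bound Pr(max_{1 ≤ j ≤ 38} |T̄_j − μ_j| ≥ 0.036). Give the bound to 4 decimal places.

Per-experiment Hoeffding bound: 2·exp(−2·2845·0.036²) = 2·exp(−7.37424) = 0.0012544.
Union bound over 38 events: 38·0.0012544 = 0.04767.

0.0477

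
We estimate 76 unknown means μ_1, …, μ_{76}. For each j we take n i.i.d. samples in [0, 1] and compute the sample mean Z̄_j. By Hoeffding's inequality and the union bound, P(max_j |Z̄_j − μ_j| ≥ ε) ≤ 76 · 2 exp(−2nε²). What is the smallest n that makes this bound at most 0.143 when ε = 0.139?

181

Need 2·76·exp(−2nε²) ≤ 0.143, i.e. exp(−2nε²) ≤ 0.143/152.
So 2nε² ≥ ln(152/0.143) = 6.968791.
Hence n ≥ 6.968791/(2·0.139²) = 180.342.
The smallest integer n is 181.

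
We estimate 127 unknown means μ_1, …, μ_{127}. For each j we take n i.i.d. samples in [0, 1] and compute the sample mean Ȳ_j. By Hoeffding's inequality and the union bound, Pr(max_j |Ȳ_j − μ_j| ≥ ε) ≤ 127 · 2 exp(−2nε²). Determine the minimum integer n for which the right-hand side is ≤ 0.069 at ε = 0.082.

611

Need 2·127·exp(−2nε²) ≤ 0.069, i.e. exp(−2nε²) ≤ 0.069/254.
So 2nε² ≥ ln(254/0.069) = 8.210983.
Hence n ≥ 8.210983/(2·0.082²) = 610.573.
The smallest integer n is 611.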